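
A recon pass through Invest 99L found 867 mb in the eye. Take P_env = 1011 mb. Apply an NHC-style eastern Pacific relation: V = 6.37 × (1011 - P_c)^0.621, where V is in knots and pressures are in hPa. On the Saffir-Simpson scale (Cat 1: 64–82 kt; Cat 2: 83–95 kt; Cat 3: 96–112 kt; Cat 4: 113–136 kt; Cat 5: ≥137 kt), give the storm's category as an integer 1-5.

ΔP = 1011 − 867 = 144 mb.
V ≈ 6.37 × 144^0.621 = 6.37 × 21.89 ≈ 139 kt.
139 kt falls in the Category 5 band.

5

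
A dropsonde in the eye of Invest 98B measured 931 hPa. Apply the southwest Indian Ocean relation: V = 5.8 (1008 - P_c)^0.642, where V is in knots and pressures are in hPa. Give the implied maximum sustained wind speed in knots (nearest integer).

94 kt

ΔP = 1008 − 931 = 77 hPa.
77^0.642 ≈ 16.260.
V ≈ 5.8 × 16.260 ≈ 94.3 kt.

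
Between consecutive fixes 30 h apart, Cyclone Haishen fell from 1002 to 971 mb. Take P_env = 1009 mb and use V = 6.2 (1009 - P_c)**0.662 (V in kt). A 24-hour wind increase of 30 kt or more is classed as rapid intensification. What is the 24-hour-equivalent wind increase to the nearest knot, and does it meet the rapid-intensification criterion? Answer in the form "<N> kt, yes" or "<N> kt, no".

V₁: ΔP = 7, V ≈ 6.2 × 7^0.662 ≈ 22.48 kt.
V₂: ΔP = 38, V ≈ 6.2 × 38^0.662 ≈ 68.90 kt.
ΔV over 30 h = 46.42 kt → 24 h equivalent = 46.42 × 24/30 ≈ 37.14 kt.
37 kt ≥ 30 kt ⇒ rapid intensification.

37 kt, yes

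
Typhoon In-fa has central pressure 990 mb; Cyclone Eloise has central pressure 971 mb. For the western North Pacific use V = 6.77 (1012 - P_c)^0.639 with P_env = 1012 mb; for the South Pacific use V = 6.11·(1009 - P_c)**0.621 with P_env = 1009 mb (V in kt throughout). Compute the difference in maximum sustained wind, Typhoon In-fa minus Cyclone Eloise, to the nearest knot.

Typhoon In-fa: ΔP = 22; V ≈ 6.77 × 22^0.639 ≈ 48.80 kt.
Cyclone Eloise: ΔP = 38; V ≈ 6.11 × 38^0.621 ≈ 58.49 kt.
Difference ≈ 48.80 − 58.49 = -9.69 → -10 kt.

-10 kt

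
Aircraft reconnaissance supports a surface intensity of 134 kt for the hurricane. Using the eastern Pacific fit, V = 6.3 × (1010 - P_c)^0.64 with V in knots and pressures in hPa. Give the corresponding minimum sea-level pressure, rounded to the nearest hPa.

ΔP = (V / 6.3)^(1/0.64) = (134/6.3)^1.562.
134/6.3 = 21.270; 21.270^1.562 ≈ 118.75 hPa.
P_c = 1010 − 118.75 = 891.25 ≈ 891 hPa.

891 hPa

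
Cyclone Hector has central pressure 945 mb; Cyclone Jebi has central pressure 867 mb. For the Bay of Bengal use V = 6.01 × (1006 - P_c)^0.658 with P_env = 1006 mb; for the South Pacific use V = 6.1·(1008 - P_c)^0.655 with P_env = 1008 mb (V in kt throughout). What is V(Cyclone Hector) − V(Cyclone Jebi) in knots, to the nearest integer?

Cyclone Hector: ΔP = 61; V ≈ 6.01 × 61^0.658 ≈ 89.87 kt.
Cyclone Jebi: ΔP = 141; V ≈ 6.1 × 141^0.655 ≈ 155.98 kt.
Difference ≈ 89.87 − 155.98 = -66.11 → -66 kt.

-66 kt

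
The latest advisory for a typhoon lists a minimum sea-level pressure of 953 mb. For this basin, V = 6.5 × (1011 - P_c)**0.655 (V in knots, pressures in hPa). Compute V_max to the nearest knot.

ΔP = 1011 − 953 = 58 mb.
58^0.655 ≈ 14.290.
V ≈ 6.5 × 14.290 ≈ 92.9 kt.

93 kt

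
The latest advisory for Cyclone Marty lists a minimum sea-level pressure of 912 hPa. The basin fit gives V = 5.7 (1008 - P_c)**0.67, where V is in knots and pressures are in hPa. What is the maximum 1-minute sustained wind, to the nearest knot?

ΔP = 1008 − 912 = 96 hPa.
96^0.67 ≈ 21.287.
V ≈ 5.7 × 21.287 ≈ 121.3 kt.

121 kt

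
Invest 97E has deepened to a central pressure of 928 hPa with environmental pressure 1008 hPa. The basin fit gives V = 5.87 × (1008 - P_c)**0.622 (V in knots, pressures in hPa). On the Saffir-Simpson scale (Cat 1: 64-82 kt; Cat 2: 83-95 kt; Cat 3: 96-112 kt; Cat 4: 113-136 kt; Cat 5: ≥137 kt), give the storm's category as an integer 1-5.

ΔP = 1008 − 928 = 80 hPa.
V ≈ 5.87 × 80^0.622 = 5.87 × 15.27 ≈ 90 kt.
90 kt falls in the Category 2 band.

2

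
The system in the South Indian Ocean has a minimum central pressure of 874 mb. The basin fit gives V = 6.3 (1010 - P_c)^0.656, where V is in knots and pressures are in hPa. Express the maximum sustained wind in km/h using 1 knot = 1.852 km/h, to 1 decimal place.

292.8 km/h

ΔP = 1010 − 874 = 136 mb.
V ≈ 6.3 × 136^0.656 = 6.3 × 25.096 ≈ 158.104 kt.
158.104 × 1.852 ≈ 292.81 km/h → 292.8 km/h.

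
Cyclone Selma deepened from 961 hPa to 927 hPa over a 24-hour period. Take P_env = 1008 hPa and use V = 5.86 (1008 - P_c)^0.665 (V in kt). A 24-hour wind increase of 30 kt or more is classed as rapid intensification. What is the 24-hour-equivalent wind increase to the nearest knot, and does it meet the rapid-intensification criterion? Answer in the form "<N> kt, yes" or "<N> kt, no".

V₁: ΔP = 47, V ≈ 5.86 × 47^0.665 ≈ 75.83 kt.
V₂: ΔP = 81, V ≈ 5.86 × 81^0.665 ≈ 108.90 kt.
ΔV over 24 h = 33.07 kt → 24 h equivalent = 33.07 × 24/24 ≈ 33.07 kt.
33 kt ≥ 30 kt ⇒ rapid intensification.

33 kt, yes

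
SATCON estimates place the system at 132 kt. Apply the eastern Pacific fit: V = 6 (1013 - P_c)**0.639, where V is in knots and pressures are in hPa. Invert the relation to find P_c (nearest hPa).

887 hPa

ΔP = (V / 6)^(1/0.639) = (132/6)^1.565.
132/6 = 22.000; 22.000^1.565 ≈ 126.13 hPa.
P_c = 1013 − 126.13 = 886.87 ≈ 887 hPa.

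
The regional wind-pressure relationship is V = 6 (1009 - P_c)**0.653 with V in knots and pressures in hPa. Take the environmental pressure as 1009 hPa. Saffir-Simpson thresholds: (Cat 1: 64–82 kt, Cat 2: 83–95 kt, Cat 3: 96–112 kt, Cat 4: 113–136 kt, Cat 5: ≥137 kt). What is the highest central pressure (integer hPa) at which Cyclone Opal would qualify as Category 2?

Category 2 begins at V = 83 kt.
Required ΔP = (83/6)^(1/0.653) = 13.833^1.531 ≈ 55.87 hPa.
P_c ≤ 1009 − 55.87 = 953.13, so the highest integer P_c is 953 hPa.

953 hPa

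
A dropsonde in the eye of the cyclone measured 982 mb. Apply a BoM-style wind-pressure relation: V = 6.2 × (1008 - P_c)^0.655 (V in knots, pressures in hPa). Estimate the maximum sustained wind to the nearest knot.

52 kt

ΔP = 1008 − 982 = 26 mb.
26^0.655 ≈ 8.449.
V ≈ 6.2 × 8.449 ≈ 52.4 kt.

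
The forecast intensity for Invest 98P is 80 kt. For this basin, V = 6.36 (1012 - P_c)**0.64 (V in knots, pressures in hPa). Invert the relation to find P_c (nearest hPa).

960 hPa

ΔP = (V / 6.36)^(1/0.64) = (80/6.36)^1.562.
80/6.36 = 12.579; 12.579^1.562 ≈ 52.26 hPa.
P_c = 1012 − 52.26 = 959.74 ≈ 960 hPa.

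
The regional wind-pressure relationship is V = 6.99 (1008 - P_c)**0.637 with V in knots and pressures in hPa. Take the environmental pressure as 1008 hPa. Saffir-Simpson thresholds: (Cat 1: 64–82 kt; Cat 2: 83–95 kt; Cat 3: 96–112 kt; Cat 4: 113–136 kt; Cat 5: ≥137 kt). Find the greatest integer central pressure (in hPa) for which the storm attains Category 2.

959 hPa

Category 2 begins at V = 83 kt.
Required ΔP = (83/6.99)^(1/0.637) = 11.874^1.570 ≈ 48.64 hPa.
P_c ≤ 1008 − 48.64 = 959.36, so the highest integer P_c is 959 hPa.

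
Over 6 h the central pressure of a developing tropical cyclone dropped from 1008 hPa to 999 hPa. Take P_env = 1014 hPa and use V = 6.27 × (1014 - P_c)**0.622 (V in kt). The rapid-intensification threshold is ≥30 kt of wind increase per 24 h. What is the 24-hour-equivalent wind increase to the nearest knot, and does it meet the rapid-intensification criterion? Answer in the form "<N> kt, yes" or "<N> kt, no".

V₁: ΔP = 6, V ≈ 6.27 × 6^0.622 ≈ 19.11 kt.
V₂: ΔP = 15, V ≈ 6.27 × 15^0.622 ≈ 33.79 kt.
ΔV over 6 h = 14.68 kt → 24 h equivalent = 14.68 × 24/6 ≈ 58.72 kt.
59 kt ≥ 30 kt ⇒ rapid intensification.

59 kt, yes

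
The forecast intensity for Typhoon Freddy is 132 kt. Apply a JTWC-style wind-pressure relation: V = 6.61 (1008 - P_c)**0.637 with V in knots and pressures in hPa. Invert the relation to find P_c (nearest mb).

ΔP = (V / 6.61)^(1/0.637) = (132/6.61)^1.570.
132/6.61 = 19.970; 19.970^1.570 ≈ 110.00 mb.
P_c = 1008 − 110.00 = 898.00 ≈ 898 mb.

898 mb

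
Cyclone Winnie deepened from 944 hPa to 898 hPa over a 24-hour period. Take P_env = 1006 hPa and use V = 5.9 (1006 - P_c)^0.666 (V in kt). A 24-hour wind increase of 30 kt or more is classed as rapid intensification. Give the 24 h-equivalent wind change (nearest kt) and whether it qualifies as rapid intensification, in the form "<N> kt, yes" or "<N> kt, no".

V₁: ΔP = 62, V ≈ 5.9 × 62^0.666 ≈ 92.17 kt.
V₂: ΔP = 108, V ≈ 5.9 × 108^0.666 ≈ 133.39 kt.
ΔV over 24 h = 41.22 kt → 24 h equivalent = 41.22 × 24/24 ≈ 41.22 kt.
41 kt ≥ 30 kt ⇒ rapid intensification.

41 kt, yes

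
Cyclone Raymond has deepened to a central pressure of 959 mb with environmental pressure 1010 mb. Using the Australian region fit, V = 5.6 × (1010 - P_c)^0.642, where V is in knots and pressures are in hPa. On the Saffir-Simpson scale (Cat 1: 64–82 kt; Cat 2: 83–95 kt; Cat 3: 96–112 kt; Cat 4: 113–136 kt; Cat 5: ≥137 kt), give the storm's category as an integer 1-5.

1

ΔP = 1010 − 959 = 51 mb.
V ≈ 5.6 × 51^0.642 = 5.6 × 12.48 ≈ 70 kt.
70 kt falls in the Category 1 band.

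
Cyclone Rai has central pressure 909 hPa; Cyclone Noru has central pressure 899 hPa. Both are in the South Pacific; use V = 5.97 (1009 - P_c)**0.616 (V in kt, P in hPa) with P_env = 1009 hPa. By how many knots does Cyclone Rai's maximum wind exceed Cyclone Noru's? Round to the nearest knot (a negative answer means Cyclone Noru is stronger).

-6 kt

Cyclone Rai: ΔP = 100; V ≈ 5.97 × 100^0.616 ≈ 101.85 kt.
Cyclone Noru: ΔP = 110; V ≈ 5.97 × 110^0.616 ≈ 108.01 kt.
Difference ≈ 101.85 − 108.01 = -6.16 → -6 kt.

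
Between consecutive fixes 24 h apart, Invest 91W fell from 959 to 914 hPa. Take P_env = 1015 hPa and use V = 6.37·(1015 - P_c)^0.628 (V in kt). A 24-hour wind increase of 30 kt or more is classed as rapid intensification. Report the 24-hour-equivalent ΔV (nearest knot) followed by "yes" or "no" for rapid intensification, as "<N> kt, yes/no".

V₁: ΔP = 56, V ≈ 6.37 × 56^0.628 ≈ 79.80 kt.
V₂: ΔP = 101, V ≈ 6.37 × 101^0.628 ≈ 115.57 kt.
ΔV over 24 h = 35.77 kt → 24 h equivalent = 35.77 × 24/24 ≈ 35.77 kt.
36 kt ≥ 30 kt ⇒ rapid intensification.

36 kt, yes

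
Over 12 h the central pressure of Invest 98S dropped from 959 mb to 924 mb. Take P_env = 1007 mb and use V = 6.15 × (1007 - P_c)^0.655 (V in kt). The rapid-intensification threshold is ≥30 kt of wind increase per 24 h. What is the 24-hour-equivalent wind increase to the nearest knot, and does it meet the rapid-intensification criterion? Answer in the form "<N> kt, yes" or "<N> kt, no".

V₁: ΔP = 48, V ≈ 6.15 × 48^0.655 ≈ 77.64 kt.
V₂: ΔP = 83, V ≈ 6.15 × 83^0.655 ≈ 111.14 kt.
ΔV over 12 h = 33.50 kt → 24 h equivalent = 33.50 × 24/12 ≈ 67.00 kt.
67 kt ≥ 30 kt ⇒ rapid intensification.

67 kt, yes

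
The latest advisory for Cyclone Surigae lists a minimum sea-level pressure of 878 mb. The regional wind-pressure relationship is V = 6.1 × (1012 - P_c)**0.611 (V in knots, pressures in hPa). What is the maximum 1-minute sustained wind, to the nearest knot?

122 kt

ΔP = 1012 − 878 = 134 mb.
134^0.611 ≈ 19.937.
V ≈ 6.1 × 19.937 ≈ 121.6 kt.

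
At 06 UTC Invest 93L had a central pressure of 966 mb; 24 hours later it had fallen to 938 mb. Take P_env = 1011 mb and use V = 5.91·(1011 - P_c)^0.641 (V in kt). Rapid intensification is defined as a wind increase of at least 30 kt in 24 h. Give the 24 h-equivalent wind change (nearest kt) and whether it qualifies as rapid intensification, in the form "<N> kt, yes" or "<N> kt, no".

V₁: ΔP = 45, V ≈ 5.91 × 45^0.641 ≈ 67.81 kt.
V₂: ΔP = 73, V ≈ 5.91 × 73^0.641 ≈ 92.47 kt.
ΔV over 24 h = 24.66 kt → 24 h equivalent = 24.66 × 24/24 ≈ 24.66 kt.
25 kt < 30 kt ⇒ not rapid intensification.

25 kt, no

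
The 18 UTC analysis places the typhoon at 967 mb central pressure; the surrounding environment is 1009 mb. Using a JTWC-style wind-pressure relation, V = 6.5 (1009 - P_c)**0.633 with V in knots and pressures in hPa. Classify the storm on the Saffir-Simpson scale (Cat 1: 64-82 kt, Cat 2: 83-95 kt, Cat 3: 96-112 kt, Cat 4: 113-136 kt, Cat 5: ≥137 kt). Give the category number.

ΔP = 1009 − 967 = 42 mb.
V ≈ 6.5 × 42^0.633 = 6.5 × 10.65 ≈ 69 kt.
69 kt falls in the Category 1 band.

1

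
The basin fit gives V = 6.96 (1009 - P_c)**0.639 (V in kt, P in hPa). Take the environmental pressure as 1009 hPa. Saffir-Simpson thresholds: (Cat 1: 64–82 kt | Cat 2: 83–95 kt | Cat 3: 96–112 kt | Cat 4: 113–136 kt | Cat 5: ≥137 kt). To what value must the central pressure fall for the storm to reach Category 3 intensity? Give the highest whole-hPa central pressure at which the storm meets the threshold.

Category 3 begins at V = 96 kt.
Required ΔP = (96/6.96)^(1/0.639) = 13.793^1.565 ≈ 60.74 hPa.
P_c ≤ 1009 − 60.74 = 948.26, so the highest integer P_c is 948 hPa.

948 hPa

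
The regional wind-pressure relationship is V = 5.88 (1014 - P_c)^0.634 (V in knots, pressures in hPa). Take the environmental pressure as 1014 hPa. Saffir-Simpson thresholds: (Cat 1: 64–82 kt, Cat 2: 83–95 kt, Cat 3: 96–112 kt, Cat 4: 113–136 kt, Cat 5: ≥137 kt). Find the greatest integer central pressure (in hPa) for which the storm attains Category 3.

932 hPa

Category 3 begins at V = 96 kt.
Required ΔP = (96/5.88)^(1/0.634) = 16.327^1.577 ≈ 81.86 hPa.
P_c ≤ 1014 − 81.86 = 932.14, so the highest integer P_c is 932 hPa.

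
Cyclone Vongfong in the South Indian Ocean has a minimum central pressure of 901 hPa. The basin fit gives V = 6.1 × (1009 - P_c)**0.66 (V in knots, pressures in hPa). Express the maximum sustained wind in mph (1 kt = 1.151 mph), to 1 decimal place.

ΔP = 1009 − 901 = 108 hPa.
V ≈ 6.1 × 108^0.66 = 6.1 × 21.982 ≈ 134.088 kt.
134.088 × 1.151 ≈ 154.34 mph → 154.3 mph.

154.3 mph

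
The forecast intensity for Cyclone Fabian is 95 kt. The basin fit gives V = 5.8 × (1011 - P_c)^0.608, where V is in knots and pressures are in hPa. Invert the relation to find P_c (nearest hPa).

912 hPa

ΔP = (V / 5.8)^(1/0.608) = (95/5.8)^1.645.
95/5.8 = 16.379; 16.379^1.645 ≈ 99.36 hPa.
P_c = 1011 − 99.36 = 911.64 ≈ 912 hPa.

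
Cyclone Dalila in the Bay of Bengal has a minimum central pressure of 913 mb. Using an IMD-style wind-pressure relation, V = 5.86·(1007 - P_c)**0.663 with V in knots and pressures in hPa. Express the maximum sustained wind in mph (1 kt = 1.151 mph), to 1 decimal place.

137.1 mph

ΔP = 1007 − 913 = 94 mb.
V ≈ 5.86 × 94^0.663 = 5.86 × 20.332 ≈ 119.147 kt.
119.147 × 1.151 ≈ 137.14 mph → 137.1 mph.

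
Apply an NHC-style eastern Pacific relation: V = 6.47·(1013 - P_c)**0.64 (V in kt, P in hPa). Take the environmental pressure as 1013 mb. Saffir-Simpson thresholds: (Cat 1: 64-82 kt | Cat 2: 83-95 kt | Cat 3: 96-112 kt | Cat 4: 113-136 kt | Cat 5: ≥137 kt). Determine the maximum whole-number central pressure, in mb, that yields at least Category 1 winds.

Category 1 begins at V = 64 kt.
Required ΔP = (64/6.47)^(1/0.64) = 9.892^1.562 ≈ 35.90 mb.
P_c ≤ 1013 − 35.90 = 977.10, so the highest integer P_c is 977 mb.

977 mb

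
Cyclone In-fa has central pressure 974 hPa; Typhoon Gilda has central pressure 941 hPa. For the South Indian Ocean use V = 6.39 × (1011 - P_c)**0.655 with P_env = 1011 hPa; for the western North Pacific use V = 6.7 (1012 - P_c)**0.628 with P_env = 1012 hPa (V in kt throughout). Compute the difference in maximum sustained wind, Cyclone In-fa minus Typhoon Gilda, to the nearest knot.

Cyclone In-fa: ΔP = 37; V ≈ 6.39 × 37^0.655 ≈ 68.03 kt.
Typhoon Gilda: ΔP = 71; V ≈ 6.7 × 71^0.628 ≈ 97.42 kt.
Difference ≈ 68.03 − 97.42 = -29.39 → -29 kt.

-29 kt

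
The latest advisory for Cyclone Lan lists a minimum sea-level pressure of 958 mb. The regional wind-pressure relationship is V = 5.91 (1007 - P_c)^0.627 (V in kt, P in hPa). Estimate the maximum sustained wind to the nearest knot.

68 kt

ΔP = 1007 − 958 = 49 mb.
49^0.627 ≈ 11.475.
V ≈ 5.91 × 11.475 ≈ 67.8 kt.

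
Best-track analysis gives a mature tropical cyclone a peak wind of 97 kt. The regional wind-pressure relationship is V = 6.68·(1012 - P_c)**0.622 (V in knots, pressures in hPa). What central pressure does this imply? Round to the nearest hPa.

938 hPa

ΔP = (V / 6.68)^(1/0.622) = (97/6.68)^1.608.
97/6.68 = 14.521; 14.521^1.608 ≈ 73.82 hPa.
P_c = 1012 − 73.82 = 938.18 ≈ 938 hPa.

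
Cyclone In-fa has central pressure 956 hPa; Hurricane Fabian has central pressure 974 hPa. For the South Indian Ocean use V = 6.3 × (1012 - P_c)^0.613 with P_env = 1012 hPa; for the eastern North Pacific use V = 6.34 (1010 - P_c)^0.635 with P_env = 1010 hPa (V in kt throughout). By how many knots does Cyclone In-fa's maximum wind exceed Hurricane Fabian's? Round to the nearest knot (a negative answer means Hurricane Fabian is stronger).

13 kt

Cyclone In-fa: ΔP = 56; V ≈ 6.3 × 56^0.613 ≈ 74.30 kt.
Hurricane Fabian: ΔP = 36; V ≈ 6.34 × 36^0.635 ≈ 61.71 kt.
Difference ≈ 74.30 − 61.71 = 12.59 → 13 kt.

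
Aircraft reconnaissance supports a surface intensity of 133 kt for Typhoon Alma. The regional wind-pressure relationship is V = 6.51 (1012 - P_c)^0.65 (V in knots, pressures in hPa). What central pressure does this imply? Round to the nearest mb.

908 mb

ΔP = (V / 6.51)^(1/0.65) = (133/6.51)^1.538.
133/6.51 = 20.430; 20.430^1.538 ≈ 103.71 mb.
P_c = 1012 − 103.71 = 908.29 ≈ 908 mb.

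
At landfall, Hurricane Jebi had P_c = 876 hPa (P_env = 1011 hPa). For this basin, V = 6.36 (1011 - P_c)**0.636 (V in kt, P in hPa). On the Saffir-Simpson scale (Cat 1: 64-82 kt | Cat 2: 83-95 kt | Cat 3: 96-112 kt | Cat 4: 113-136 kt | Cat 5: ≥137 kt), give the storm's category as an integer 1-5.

5

ΔP = 1011 − 876 = 135 hPa.
V ≈ 6.36 × 135^0.636 = 6.36 × 22.64 ≈ 144 kt.
144 kt falls in the Category 5 band.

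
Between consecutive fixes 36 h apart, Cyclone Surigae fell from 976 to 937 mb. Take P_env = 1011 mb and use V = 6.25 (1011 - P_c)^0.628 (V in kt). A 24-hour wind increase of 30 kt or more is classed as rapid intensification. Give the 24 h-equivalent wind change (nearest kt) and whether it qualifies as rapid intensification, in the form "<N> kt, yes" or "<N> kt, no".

23 kt, no

V₁: ΔP = 35, V ≈ 6.25 × 35^0.628 ≈ 58.28 kt.
V₂: ΔP = 74, V ≈ 6.25 × 74^0.628 ≈ 93.27 kt.
ΔV over 36 h = 34.99 kt → 24 h equivalent = 34.99 × 24/36 ≈ 23.33 kt.
23 kt < 30 kt ⇒ not rapid intensification.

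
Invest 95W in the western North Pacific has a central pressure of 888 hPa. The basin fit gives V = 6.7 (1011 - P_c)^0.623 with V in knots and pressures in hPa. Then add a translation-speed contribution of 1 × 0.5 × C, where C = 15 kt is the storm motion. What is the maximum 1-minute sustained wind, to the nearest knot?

142 kt

ΔP = 1011 − 888 = 123 hPa.
123^0.623 ≈ 20.045.
V ≈ 6.7 × 20.045 ≈ 134.3 kt.
Translation term: 1 × 0.5 × 15 = 7.5 kt.
Corrected V ≈ 141.8 kt → 142 kt.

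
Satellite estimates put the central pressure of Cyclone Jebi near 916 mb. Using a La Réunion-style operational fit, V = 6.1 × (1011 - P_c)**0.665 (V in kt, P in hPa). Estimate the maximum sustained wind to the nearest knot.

126 kt

ΔP = 1011 − 916 = 95 mb.
95^0.665 ≈ 20.663.
V ≈ 6.1 × 20.663 ≈ 126.0 kt.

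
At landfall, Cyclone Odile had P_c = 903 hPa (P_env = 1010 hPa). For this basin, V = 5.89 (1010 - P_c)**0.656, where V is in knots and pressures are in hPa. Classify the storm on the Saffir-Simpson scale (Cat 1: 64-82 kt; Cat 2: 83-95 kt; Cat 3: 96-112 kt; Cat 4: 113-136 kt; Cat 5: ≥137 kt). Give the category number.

ΔP = 1010 − 903 = 107 hPa.
V ≈ 5.89 × 107^0.656 = 5.89 × 21.44 ≈ 126 kt.
126 kt falls in the Category 4 band.

4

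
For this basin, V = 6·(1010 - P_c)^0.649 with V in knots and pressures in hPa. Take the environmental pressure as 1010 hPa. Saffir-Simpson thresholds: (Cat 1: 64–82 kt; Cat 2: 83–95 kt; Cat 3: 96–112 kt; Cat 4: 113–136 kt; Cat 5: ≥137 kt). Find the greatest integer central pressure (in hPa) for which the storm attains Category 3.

938 hPa

Category 3 begins at V = 96 kt.
Required ΔP = (96/6)^(1/0.649) = 16.000^1.541 ≈ 71.67 hPa.
P_c ≤ 1010 − 71.67 = 938.33, so the highest integer P_c is 938 hPa.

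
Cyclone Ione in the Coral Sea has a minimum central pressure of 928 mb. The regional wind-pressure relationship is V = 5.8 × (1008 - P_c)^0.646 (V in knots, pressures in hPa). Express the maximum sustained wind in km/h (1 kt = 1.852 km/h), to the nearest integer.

ΔP = 1008 − 928 = 80 mb.
V ≈ 5.8 × 80^0.646 = 5.8 × 16.959 ≈ 98.361 kt.
98.361 × 1.852 ≈ 182.17 km/h → 182 km/h.

182 km/h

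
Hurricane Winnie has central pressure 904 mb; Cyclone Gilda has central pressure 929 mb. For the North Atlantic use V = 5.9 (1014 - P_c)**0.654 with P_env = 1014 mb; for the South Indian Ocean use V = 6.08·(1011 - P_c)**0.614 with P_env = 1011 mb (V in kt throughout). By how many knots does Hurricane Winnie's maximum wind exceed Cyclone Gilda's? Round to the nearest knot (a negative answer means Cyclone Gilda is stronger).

Hurricane Winnie: ΔP = 110; V ≈ 5.9 × 110^0.654 ≈ 127.62 kt.
Cyclone Gilda: ΔP = 82; V ≈ 6.08 × 82^0.614 ≈ 90.99 kt.
Difference ≈ 127.62 − 90.99 = 36.63 → 37 kt.

37 kt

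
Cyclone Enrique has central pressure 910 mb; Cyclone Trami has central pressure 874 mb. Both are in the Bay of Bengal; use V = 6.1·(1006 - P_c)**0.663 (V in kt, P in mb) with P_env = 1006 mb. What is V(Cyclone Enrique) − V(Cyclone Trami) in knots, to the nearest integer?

-30 kt

Cyclone Enrique: ΔP = 96; V ≈ 6.1 × 96^0.663 ≈ 125.77 kt.
Cyclone Trami: ΔP = 132; V ≈ 6.1 × 132^0.663 ≈ 155.34 kt.
Difference ≈ 125.77 − 155.34 = -29.57 → -30 kt.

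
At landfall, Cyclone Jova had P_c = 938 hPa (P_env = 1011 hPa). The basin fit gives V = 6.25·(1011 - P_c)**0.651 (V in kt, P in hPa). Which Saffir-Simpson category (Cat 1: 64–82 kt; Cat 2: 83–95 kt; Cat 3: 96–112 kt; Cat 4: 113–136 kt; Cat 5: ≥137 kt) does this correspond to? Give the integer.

3

ΔP = 1011 − 938 = 73 hPa.
V ≈ 6.25 × 73^0.651 = 6.25 × 16.33 ≈ 102 kt.
102 kt falls in the Category 3 band.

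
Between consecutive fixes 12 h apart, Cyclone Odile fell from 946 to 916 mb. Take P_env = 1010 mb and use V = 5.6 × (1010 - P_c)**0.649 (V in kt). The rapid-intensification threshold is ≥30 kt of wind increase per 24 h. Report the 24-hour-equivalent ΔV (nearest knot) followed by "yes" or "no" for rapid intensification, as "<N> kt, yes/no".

47 kt, yes

V₁: ΔP = 64, V ≈ 5.6 × 64^0.649 ≈ 83.25 kt.
V₂: ΔP = 94, V ≈ 5.6 × 94^0.649 ≈ 106.84 kt.
ΔV over 12 h = 23.59 kt → 24 h equivalent = 23.59 × 24/12 ≈ 47.18 kt.
47 kt ≥ 30 kt ⇒ rapid intensification.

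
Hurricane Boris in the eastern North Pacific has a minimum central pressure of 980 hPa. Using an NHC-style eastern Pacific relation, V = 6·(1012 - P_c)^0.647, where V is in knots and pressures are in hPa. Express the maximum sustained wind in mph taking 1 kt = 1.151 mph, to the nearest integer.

65 mph

ΔP = 1012 − 980 = 32 hPa.
V ≈ 6 × 32^0.647 = 6 × 9.415 ≈ 56.492 kt.
56.492 × 1.151 ≈ 65.02 mph → 65 mph.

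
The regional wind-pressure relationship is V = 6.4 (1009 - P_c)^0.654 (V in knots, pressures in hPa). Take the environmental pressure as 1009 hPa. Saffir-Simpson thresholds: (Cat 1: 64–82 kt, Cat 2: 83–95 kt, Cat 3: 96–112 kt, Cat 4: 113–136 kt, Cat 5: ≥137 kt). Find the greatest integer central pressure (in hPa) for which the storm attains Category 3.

Category 3 begins at V = 96 kt.
Required ΔP = (96/6.4)^(1/0.654) = 15.000^1.529 ≈ 62.85 hPa.
P_c ≤ 1009 − 62.85 = 946.15, so the highest integer P_c is 946 hPa.

946 hPa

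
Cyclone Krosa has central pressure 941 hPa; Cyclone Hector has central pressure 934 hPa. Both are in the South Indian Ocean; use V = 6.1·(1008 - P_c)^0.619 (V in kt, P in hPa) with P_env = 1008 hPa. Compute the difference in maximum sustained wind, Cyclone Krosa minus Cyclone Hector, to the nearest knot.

Cyclone Krosa: ΔP = 67; V ≈ 6.1 × 67^0.619 ≈ 82.35 kt.
Cyclone Hector: ΔP = 74; V ≈ 6.1 × 74^0.619 ≈ 87.58 kt.
Difference ≈ 82.35 − 87.58 = -5.23 → -5 kt.

-5 kt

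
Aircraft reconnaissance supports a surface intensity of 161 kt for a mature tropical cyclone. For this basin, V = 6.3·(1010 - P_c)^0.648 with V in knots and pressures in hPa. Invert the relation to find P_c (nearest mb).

ΔP = (V / 6.3)^(1/0.648) = (161/6.3)^1.543.
161/6.3 = 25.556; 25.556^1.543 ≈ 148.61 mb.
P_c = 1010 − 148.61 = 861.39 ≈ 861 mb.

861 mb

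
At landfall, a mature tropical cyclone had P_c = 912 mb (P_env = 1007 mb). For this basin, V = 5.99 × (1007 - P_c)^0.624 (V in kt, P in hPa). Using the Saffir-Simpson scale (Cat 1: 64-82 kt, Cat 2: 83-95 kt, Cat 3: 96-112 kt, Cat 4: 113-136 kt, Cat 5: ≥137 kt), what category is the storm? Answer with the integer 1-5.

3

ΔP = 1007 − 912 = 95 mb.
V ≈ 5.99 × 95^0.624 = 5.99 × 17.14 ≈ 103 kt.
103 kt falls in the Category 3 band.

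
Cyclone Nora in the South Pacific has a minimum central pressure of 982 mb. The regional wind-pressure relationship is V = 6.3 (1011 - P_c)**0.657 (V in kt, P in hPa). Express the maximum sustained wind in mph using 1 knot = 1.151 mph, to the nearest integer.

66 mph

ΔP = 1011 − 982 = 29 mb.
V ≈ 6.3 × 29^0.657 = 6.3 × 9.137 ≈ 57.562 kt.
57.562 × 1.151 ≈ 66.25 mph → 66 mph.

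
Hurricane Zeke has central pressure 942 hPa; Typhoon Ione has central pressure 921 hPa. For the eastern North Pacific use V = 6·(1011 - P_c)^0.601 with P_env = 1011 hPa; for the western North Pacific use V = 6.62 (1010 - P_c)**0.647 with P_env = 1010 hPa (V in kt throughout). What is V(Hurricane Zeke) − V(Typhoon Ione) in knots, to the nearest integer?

-44 kt

Hurricane Zeke: ΔP = 69; V ≈ 6 × 69^0.601 ≈ 76.44 kt.
Typhoon Ione: ΔP = 89; V ≈ 6.62 × 89^0.647 ≈ 120.81 kt.
Difference ≈ 76.44 − 120.81 = -44.37 → -44 kt.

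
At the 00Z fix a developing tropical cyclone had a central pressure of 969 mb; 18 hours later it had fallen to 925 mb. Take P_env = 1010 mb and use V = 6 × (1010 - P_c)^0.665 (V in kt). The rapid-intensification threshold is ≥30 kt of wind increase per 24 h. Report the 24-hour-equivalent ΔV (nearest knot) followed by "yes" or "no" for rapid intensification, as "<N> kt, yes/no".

59 kt, yes

V₁: ΔP = 41, V ≈ 6 × 41^0.665 ≈ 70.90 kt.
V₂: ΔP = 85, V ≈ 6 × 85^0.665 ≈ 115.14 kt.
ΔV over 18 h = 44.24 kt → 24 h equivalent = 44.24 × 24/18 ≈ 58.99 kt.
59 kt ≥ 30 kt ⇒ rapid intensification.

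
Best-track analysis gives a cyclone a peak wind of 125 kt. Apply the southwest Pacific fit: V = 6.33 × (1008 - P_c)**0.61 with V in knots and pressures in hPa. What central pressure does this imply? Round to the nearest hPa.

875 hPa

ΔP = (V / 6.33)^(1/0.61) = (125/6.33)^1.639.
125/6.33 = 19.747; 19.747^1.639 ≈ 132.98 hPa.
P_c = 1008 − 132.98 = 875.02 ≈ 875 hPa.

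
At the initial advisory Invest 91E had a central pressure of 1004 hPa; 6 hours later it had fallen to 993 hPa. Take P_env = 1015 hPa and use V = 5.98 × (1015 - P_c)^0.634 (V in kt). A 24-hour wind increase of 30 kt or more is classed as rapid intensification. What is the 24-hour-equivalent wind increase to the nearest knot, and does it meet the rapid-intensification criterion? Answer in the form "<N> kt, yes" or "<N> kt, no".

V₁: ΔP = 11, V ≈ 5.98 × 11^0.634 ≈ 27.35 kt.
V₂: ΔP = 22, V ≈ 5.98 × 22^0.634 ≈ 42.44 kt.
ΔV over 6 h = 15.09 kt → 24 h equivalent = 15.09 × 24/6 ≈ 60.36 kt.
60 kt ≥ 30 kt ⇒ rapid intensification.

60 kt, yes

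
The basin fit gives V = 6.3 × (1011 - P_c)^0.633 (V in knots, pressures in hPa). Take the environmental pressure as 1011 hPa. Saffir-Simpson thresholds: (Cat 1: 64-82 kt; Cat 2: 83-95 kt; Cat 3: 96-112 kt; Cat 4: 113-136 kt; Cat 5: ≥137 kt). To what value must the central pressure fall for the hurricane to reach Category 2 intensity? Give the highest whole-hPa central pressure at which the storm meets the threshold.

Category 2 begins at V = 83 kt.
Required ΔP = (83/6.3)^(1/0.633) = 13.175^1.580 ≈ 58.74 hPa.
P_c ≤ 1011 − 58.74 = 952.26, so the highest integer P_c is 952 hPa.

952 hPa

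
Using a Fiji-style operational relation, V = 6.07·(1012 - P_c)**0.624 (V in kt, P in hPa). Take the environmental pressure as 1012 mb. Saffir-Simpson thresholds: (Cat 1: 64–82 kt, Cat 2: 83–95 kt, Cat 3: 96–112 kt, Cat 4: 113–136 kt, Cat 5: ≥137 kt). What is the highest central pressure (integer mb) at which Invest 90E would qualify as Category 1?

968 mb

Category 1 begins at V = 64 kt.
Required ΔP = (64/6.07)^(1/0.624) = 10.544^1.603 ≈ 43.59 mb.
P_c ≤ 1012 − 43.59 = 968.41, so the highest integer P_c is 968 mb.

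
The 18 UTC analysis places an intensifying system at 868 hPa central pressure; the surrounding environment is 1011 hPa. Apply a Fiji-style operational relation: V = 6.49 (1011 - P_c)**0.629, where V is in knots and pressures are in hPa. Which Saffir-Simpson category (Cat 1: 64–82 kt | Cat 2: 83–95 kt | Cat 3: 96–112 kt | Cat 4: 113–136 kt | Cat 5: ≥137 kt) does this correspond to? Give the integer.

ΔP = 1011 − 868 = 143 hPa.
V ≈ 6.49 × 143^0.629 = 6.49 × 22.68 ≈ 147 kt.
147 kt falls in the Category 5 band.

5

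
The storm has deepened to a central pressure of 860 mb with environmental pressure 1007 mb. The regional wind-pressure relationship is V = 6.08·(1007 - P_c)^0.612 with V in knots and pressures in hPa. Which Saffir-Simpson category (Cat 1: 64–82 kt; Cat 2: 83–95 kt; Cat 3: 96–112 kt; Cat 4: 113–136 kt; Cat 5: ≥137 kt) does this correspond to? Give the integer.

4

ΔP = 1007 − 860 = 147 mb.
V ≈ 6.08 × 147^0.612 = 6.08 × 21.20 ≈ 129 kt.
129 kt falls in the Category 4 band.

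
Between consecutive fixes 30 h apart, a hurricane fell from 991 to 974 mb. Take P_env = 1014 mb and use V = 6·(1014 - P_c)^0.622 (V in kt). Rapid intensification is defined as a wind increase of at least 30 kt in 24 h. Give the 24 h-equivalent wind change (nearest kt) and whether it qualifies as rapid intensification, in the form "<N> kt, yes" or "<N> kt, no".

14 kt, no

V₁: ΔP = 23, V ≈ 6 × 23^0.622 ≈ 42.18 kt.
V₂: ΔP = 40, V ≈ 6 × 40^0.622 ≈ 59.52 kt.
ΔV over 30 h = 17.34 kt → 24 h equivalent = 17.34 × 24/30 ≈ 13.87 kt.
14 kt < 30 kt ⇒ not rapid intensification.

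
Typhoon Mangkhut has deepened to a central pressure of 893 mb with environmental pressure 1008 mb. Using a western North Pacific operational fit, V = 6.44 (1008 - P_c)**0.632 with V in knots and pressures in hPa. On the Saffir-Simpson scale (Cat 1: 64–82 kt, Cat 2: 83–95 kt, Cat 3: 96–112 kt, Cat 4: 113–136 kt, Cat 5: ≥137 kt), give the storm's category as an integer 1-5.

4

ΔP = 1008 − 893 = 115 mb.
V ≈ 6.44 × 115^0.632 = 6.44 × 20.06 ≈ 129 kt.
129 kt falls in the Category 4 band.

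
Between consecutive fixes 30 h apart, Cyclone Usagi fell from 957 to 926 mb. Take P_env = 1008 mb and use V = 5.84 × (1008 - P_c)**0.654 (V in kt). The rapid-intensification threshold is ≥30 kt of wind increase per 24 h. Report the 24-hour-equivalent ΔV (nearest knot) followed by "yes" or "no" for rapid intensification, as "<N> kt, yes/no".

V₁: ΔP = 51, V ≈ 5.84 × 51^0.654 ≈ 76.41 kt.
V₂: ΔP = 82, V ≈ 5.84 × 82^0.654 ≈ 104.24 kt.
ΔV over 30 h = 27.83 kt → 24 h equivalent = 27.83 × 24/30 ≈ 22.26 kt.
22 kt < 30 kt ⇒ not rapid intensification.

22 kt, no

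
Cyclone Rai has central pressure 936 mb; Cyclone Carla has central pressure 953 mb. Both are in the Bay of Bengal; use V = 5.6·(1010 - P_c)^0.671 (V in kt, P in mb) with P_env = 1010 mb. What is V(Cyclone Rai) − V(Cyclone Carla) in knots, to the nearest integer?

16 kt

Cyclone Rai: ΔP = 74; V ≈ 5.6 × 74^0.671 ≈ 100.56 kt.
Cyclone Carla: ΔP = 57; V ≈ 5.6 × 57^0.671 ≈ 84.41 kt.
Difference ≈ 100.56 − 84.41 = 16.15 → 16 kt.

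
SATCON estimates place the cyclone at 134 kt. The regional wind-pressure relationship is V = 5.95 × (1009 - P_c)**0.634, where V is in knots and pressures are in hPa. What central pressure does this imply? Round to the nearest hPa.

ΔP = (V / 5.95)^(1/0.634) = (134/5.95)^1.577.
134/5.95 = 22.521; 22.521^1.577 ≈ 135.96 hPa.
P_c = 1009 − 135.96 = 873.04 ≈ 873 hPa.

873 hPa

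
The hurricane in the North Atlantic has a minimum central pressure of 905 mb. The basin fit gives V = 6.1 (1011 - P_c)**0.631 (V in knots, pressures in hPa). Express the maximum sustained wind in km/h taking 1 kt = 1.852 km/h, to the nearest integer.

ΔP = 1011 − 905 = 106 mb.
V ≈ 6.1 × 106^0.631 = 6.1 × 18.966 ≈ 115.691 kt.
115.691 × 1.852 ≈ 214.26 km/h → 214 km/h.

214 km/h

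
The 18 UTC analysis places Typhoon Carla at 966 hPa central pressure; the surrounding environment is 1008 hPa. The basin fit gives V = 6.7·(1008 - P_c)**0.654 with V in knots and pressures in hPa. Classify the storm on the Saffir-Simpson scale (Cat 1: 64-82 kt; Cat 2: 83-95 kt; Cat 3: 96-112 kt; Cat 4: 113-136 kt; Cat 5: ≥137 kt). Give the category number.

1

ΔP = 1008 − 966 = 42 hPa.
V ≈ 6.7 × 42^0.654 = 6.7 × 11.52 ≈ 77 kt.
77 kt falls in the Category 1 band.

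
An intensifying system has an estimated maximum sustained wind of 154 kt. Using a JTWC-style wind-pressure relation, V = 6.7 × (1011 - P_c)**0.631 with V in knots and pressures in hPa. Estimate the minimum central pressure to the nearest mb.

867 mb

ΔP = (V / 6.7)^(1/0.631) = (154/6.7)^1.585.
154/6.7 = 22.985; 22.985^1.585 ≈ 143.75 mb.
P_c = 1011 − 143.75 = 867.25 ≈ 867 mb.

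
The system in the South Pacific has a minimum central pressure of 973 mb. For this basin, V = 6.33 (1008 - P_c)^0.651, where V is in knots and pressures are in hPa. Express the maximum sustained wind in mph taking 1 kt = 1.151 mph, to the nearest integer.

74 mph

ΔP = 1008 − 973 = 35 mb.
V ≈ 6.33 × 35^0.651 = 6.33 × 10.120 ≈ 64.061 kt.
64.061 × 1.151 ≈ 73.73 mph → 74 mph.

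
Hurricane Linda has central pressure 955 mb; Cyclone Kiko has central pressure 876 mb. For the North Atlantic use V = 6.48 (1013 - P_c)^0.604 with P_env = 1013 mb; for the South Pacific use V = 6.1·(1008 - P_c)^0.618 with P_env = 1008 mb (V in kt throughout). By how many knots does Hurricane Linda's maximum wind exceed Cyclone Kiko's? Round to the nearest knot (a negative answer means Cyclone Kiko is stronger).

Hurricane Linda: ΔP = 58; V ≈ 6.48 × 58^0.604 ≈ 75.28 kt.
Cyclone Kiko: ΔP = 132; V ≈ 6.1 × 132^0.618 ≈ 124.69 kt.
Difference ≈ 75.28 − 124.69 = -49.41 → -49 kt.

-49 kt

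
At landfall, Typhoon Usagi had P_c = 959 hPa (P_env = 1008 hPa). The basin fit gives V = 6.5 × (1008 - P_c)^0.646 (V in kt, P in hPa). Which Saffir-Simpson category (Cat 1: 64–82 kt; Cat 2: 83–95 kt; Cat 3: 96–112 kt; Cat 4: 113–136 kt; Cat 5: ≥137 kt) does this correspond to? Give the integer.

1

ΔP = 1008 − 959 = 49 hPa.
V ≈ 6.5 × 49^0.646 = 6.5 × 12.36 ≈ 80 kt.
80 kt falls in the Category 1 band.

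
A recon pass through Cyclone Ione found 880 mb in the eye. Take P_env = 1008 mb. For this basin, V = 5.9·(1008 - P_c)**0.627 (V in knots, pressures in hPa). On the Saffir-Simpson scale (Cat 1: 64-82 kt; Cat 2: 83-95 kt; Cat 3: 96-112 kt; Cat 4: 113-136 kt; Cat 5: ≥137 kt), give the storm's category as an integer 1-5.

4

ΔP = 1008 − 880 = 128 mb.
V ≈ 5.9 × 128^0.627 = 5.9 × 20.95 ≈ 124 kt.
124 kt falls in the Category 4 band.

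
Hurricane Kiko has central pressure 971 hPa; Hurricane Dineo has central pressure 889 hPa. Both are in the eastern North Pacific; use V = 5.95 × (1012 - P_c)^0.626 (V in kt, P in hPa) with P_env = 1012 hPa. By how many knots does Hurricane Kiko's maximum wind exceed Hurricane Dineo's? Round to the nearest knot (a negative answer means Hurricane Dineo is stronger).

-60 kt

Hurricane Kiko: ΔP = 41; V ≈ 5.95 × 41^0.626 ≈ 60.83 kt.
Hurricane Dineo: ΔP = 123; V ≈ 5.95 × 123^0.626 ≈ 121.00 kt.
Difference ≈ 60.83 − 121.00 = -60.17 → -60 kt.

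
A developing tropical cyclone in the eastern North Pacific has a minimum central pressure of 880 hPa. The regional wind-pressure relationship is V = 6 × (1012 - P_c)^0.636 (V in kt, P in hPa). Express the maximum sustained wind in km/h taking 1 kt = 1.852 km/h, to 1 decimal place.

248.0 km/h

ΔP = 1012 − 880 = 132 hPa.
V ≈ 6 × 132^0.636 = 6 × 22.320 ≈ 133.917 kt.
133.917 × 1.852 ≈ 248.01 km/h → 248.0 km/h.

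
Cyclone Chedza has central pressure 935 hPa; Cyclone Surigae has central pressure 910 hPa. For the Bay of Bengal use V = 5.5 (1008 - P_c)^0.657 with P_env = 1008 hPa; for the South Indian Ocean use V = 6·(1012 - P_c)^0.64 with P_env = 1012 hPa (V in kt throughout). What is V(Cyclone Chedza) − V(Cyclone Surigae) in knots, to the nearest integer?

Cyclone Chedza: ΔP = 73; V ≈ 5.5 × 73^0.657 ≈ 92.16 kt.
Cyclone Surigae: ΔP = 102; V ≈ 6 × 102^0.64 ≈ 115.79 kt.
Difference ≈ 92.16 − 115.79 = -23.63 → -24 kt.

-24 kt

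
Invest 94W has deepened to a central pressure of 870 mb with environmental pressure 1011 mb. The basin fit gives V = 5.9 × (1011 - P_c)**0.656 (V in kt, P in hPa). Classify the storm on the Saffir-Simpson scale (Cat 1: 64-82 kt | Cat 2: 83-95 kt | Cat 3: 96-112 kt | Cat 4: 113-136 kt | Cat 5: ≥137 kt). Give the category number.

5

ΔP = 1011 − 870 = 141 mb.
V ≈ 5.9 × 141^0.656 = 5.9 × 25.70 ≈ 152 kt.
152 kt falls in the Category 5 band.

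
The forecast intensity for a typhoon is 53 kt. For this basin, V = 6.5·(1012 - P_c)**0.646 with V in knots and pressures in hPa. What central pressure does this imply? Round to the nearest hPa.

986 hPa

ΔP = (V / 6.5)^(1/0.646) = (53/6.5)^1.548.
53/6.5 = 8.154; 8.154^1.548 ≈ 25.75 hPa.
P_c = 1012 − 25.75 = 986.25 ≈ 986 hPa.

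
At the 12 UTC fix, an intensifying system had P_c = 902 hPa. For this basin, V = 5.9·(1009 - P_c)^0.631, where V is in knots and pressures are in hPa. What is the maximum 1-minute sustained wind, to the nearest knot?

113 kt

ΔP = 1009 − 902 = 107 hPa.
107^0.631 ≈ 19.078.
V ≈ 5.9 × 19.078 ≈ 112.6 kt.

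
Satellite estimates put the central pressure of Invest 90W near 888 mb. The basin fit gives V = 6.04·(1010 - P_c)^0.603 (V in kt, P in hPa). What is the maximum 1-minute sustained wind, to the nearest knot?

ΔP = 1010 − 888 = 122 mb.
122^0.603 ≈ 18.117.
V ≈ 6.04 × 18.117 ≈ 109.4 kt.

109 kt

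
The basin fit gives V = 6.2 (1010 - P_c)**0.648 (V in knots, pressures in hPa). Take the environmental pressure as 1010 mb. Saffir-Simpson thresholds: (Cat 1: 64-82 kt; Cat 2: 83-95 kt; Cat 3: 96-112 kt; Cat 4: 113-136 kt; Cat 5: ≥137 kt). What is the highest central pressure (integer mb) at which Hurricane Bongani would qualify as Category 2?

Category 2 begins at V = 83 kt.
Required ΔP = (83/6.2)^(1/0.648) = 13.387^1.543 ≈ 54.79 mb.
P_c ≤ 1010 − 54.79 = 955.21, so the highest integer P_c is 955 mb.

955 mb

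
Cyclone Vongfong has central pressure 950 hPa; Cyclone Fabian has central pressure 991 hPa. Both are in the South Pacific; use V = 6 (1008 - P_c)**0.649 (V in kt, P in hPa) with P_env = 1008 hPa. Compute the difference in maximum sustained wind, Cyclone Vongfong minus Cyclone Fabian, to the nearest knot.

Cyclone Vongfong: ΔP = 58; V ≈ 6 × 58^0.649 ≈ 83.68 kt.
Cyclone Fabian: ΔP = 17; V ≈ 6 × 17^0.649 ≈ 37.73 kt.
Difference ≈ 83.68 − 37.73 = 45.95 → 46 kt.

46 kt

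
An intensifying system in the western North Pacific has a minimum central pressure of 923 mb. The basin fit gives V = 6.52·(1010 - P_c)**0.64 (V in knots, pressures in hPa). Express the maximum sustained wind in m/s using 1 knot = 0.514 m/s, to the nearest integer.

ΔP = 1010 − 923 = 87 mb.
V ≈ 6.52 × 87^0.64 = 6.52 × 17.430 ≈ 113.642 kt.
113.642 × 0.514 ≈ 58.41 m/s → 58 m/s.

58 m/s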